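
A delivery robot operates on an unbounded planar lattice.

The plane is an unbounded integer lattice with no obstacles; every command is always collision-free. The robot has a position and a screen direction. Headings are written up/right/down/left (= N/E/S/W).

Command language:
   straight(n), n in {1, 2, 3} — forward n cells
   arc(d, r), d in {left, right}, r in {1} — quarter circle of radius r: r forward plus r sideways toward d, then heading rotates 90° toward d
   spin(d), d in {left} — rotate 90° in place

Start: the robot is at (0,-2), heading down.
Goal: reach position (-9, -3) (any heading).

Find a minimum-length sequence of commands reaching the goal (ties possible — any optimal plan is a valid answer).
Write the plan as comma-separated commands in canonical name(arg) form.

arc(right, 1), straight(3), straight(3), straight(2)

t0: at (0,-2), heading down
step 1 (arc(right, 1)): at (-1,-3), heading left
step 2 (straight(3)): at (-4,-3), heading left
step 3 (straight(3)): at (-7,-3), heading left
step 4 (straight(2)): at (-9,-3), heading left
minimal: 4 command(s), checked below 4.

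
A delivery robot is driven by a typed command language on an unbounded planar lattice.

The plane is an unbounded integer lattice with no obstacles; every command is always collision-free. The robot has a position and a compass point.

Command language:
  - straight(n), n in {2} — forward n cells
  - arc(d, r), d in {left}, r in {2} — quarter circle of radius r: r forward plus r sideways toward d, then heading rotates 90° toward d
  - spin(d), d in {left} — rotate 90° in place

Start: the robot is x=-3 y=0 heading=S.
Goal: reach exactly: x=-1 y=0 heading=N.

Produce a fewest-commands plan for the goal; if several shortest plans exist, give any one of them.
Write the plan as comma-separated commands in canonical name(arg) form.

spin(left), straight(2), spin(left)

start: x=-3 y=0 heading=S
1. spin(left) → x=-3 y=0 heading=E
2. straight(2) → x=-1 y=0 heading=E
3. spin(left) → x=-1 y=0 heading=N
no 2-step plan works, so 3 is optimal.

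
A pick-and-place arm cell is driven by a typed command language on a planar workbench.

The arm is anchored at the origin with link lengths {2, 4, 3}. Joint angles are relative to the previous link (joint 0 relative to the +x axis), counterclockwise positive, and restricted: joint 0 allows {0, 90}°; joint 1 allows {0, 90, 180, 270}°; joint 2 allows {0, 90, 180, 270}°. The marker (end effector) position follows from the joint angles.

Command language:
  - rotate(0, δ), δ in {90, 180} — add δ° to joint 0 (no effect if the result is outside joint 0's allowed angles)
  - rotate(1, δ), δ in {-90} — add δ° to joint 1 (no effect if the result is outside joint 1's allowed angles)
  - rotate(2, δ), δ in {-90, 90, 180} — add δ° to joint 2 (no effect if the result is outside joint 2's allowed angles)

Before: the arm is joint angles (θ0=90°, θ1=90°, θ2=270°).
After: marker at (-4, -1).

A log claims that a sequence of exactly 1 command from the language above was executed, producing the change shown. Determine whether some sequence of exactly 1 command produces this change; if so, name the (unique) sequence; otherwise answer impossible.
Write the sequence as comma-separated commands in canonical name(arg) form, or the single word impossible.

initial: joint angles (θ0=90°, θ1=90°, θ2=270°)
1. rotate(2, 180) → joint angles (θ0=90°, θ1=90°, θ2=90°)
uniquely the one of 6 1-step routes that fits.

rotate(2, 180)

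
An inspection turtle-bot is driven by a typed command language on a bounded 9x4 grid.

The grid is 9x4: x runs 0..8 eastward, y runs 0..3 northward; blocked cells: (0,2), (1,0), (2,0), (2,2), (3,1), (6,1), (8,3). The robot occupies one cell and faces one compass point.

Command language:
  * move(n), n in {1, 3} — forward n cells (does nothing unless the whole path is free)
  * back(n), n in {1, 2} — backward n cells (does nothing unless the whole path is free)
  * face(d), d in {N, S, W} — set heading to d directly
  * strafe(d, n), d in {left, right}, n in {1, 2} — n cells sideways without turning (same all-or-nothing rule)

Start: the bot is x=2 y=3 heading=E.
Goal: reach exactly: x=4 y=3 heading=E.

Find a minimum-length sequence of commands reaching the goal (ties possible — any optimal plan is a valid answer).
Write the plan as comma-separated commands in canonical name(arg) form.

from: x=2 y=3 heading=E
step 1 (back(1)): x=1 y=3 heading=E
step 2 (move(3)): x=4 y=3 heading=E
shorter routes all fall short; 2 is best.

back(1), move(3)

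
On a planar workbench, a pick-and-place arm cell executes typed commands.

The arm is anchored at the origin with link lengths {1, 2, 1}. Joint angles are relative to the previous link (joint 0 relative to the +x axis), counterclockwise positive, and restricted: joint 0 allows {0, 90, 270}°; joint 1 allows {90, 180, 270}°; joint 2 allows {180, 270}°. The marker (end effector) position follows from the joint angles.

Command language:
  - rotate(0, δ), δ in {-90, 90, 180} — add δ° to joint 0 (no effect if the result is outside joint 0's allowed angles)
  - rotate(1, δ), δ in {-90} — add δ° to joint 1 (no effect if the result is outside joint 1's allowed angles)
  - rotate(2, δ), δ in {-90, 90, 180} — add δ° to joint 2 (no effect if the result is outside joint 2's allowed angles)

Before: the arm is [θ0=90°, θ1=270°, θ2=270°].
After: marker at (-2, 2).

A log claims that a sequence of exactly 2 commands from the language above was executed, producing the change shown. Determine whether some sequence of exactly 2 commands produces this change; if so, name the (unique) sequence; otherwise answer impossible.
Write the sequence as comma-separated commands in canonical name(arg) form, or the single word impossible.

rotate(1, -90), rotate(1, -90)

initial: [θ0=90°, θ1=270°, θ2=270°]
t=1 rotate(1, -90) ⇒ [θ0=90°, θ1=180°, θ2=270°]
t=2 rotate(1, -90) ⇒ [θ0=90°, θ1=90°, θ2=270°]
all 49 alternatives checked — unique.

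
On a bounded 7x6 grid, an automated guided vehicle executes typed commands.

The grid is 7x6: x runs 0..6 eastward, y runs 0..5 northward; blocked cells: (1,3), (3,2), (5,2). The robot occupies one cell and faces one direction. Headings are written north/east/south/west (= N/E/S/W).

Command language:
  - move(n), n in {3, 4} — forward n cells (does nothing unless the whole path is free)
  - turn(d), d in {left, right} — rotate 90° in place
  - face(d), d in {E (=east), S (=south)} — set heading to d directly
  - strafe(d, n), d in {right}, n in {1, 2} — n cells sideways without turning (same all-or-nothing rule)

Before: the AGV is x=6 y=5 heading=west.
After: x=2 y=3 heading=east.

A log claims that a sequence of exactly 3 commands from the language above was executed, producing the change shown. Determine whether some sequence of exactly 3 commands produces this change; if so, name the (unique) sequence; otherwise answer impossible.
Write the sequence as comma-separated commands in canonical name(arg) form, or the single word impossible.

move(4), face(E), strafe(right, 2)

key: order matters: swapping move(4) and strafe(right, 2) lands elsewhere
from: x=6 y=5 heading=west
1. move(4) → x=2 y=5 heading=west
2. face(E) → x=2 y=5 heading=east
3. strafe(right, 2) → x=2 y=3 heading=east
no rival 3-sequence matches.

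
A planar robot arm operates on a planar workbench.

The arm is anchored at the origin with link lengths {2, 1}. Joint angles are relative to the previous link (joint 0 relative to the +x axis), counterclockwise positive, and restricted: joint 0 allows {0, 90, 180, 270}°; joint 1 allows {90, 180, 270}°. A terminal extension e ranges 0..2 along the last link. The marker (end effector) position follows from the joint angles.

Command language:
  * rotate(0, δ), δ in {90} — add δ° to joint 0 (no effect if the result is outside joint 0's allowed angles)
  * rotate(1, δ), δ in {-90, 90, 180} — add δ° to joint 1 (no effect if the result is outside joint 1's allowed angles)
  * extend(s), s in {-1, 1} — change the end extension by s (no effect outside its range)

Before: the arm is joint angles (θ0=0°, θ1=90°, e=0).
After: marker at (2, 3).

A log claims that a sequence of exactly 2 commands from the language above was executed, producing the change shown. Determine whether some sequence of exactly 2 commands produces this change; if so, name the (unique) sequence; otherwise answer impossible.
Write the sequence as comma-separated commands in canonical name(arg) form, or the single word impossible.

t0: joint angles (θ0=0°, θ1=90°, e=0)
step 1 (extend(1)): joint angles (θ0=0°, θ1=90°, e=1)
step 2 (extend(1)): joint angles (θ0=0°, θ1=90°, e=2)
uniquely the one of 36 2-step routes that fits.

extend(1), extend(1)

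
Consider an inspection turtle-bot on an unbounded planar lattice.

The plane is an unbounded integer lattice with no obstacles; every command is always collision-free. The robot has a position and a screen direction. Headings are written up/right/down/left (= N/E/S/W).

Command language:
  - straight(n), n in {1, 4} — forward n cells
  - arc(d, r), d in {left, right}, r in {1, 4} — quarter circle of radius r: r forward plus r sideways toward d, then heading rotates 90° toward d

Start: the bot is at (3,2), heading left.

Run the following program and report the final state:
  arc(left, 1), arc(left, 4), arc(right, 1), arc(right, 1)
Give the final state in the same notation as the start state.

from: at (3,2), heading left
[1] after arc(left, 1): at (2,1), heading down
[2] after arc(left, 4): at (6,-3), heading right
[3] after arc(right, 1): at (7,-4), heading down
[4] after arc(right, 1): at (6,-5), heading left

at (6,-5), heading left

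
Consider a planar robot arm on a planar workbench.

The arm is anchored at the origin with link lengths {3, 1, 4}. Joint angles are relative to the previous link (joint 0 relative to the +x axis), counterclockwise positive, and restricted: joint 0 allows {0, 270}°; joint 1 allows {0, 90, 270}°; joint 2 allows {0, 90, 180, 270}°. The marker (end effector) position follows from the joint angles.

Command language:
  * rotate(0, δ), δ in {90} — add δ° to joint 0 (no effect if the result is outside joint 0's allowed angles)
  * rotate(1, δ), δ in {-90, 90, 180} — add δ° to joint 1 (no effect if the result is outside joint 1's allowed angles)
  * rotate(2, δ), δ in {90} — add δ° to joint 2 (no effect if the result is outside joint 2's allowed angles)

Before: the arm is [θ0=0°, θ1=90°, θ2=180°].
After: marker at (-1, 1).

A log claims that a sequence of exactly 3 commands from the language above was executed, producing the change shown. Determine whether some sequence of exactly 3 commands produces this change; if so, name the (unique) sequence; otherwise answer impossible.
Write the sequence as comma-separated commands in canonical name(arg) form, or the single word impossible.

rotate(2, 90), rotate(2, 90), rotate(2, 90)

initial: [θ0=0°, θ1=90°, θ2=180°]
t=1 rotate(2, 90) ⇒ [θ0=0°, θ1=90°, θ2=270°]
t=2 rotate(2, 90) ⇒ [θ0=0°, θ1=90°, θ2=0°]
t=3 rotate(2, 90) ⇒ [θ0=0°, θ1=90°, θ2=90°]
no other 3-command option fits: unique.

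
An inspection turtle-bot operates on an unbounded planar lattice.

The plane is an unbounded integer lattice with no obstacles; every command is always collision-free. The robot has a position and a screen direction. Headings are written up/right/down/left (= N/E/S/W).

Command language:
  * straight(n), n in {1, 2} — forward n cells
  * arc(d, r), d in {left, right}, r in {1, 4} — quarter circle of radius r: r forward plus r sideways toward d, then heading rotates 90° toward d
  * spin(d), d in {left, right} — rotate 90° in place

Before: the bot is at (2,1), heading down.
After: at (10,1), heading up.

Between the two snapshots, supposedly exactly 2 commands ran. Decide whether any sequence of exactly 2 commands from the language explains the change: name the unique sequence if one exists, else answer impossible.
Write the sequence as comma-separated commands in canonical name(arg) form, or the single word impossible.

key: cell and facing (now N) both changed — the 2 commands mix motion and turning
begin: at (2,1), heading down
[1] after arc(left, 4): at (6,-3), heading right
[2] after arc(left, 4): at (10,1), heading up
all 64 alternatives checked — unique.

arc(left, 4), arc(left, 4)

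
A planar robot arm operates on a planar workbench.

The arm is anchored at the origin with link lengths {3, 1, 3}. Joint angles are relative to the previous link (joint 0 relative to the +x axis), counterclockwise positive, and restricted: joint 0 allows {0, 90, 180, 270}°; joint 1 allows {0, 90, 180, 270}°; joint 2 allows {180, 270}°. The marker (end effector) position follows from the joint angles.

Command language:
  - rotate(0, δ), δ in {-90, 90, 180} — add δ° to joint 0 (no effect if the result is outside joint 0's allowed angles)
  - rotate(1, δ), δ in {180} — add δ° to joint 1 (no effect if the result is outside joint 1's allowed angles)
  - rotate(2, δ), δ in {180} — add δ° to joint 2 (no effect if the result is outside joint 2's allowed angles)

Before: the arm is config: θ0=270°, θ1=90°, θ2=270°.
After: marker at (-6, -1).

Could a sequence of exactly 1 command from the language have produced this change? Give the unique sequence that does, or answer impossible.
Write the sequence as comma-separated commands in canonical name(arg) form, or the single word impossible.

rotate(0, -90)

initial: config: θ0=270°, θ1=90°, θ2=270°
[1] after rotate(0, -90): config: θ0=180°, θ1=90°, θ2=270°
uniquely the one of 5 1-step routes that fits.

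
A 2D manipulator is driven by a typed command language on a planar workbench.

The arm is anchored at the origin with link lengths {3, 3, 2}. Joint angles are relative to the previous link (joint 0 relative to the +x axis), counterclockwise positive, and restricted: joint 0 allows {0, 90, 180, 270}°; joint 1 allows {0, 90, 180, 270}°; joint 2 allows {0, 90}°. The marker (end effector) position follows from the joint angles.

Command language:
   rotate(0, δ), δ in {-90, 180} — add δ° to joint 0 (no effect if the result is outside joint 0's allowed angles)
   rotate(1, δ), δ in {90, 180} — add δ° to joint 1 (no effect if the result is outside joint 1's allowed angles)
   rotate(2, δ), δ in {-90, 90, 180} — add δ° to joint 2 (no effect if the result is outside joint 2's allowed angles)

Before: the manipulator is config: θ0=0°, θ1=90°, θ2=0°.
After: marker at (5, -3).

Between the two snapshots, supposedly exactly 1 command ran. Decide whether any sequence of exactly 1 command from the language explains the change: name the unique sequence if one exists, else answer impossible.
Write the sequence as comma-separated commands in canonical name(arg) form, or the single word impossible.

rotate(0, -90)

start: config: θ0=0°, θ1=90°, θ2=0°
[1] after rotate(0, -90): config: θ0=270°, θ1=90°, θ2=0°
uniquely the one of 7 1-step routes that fits.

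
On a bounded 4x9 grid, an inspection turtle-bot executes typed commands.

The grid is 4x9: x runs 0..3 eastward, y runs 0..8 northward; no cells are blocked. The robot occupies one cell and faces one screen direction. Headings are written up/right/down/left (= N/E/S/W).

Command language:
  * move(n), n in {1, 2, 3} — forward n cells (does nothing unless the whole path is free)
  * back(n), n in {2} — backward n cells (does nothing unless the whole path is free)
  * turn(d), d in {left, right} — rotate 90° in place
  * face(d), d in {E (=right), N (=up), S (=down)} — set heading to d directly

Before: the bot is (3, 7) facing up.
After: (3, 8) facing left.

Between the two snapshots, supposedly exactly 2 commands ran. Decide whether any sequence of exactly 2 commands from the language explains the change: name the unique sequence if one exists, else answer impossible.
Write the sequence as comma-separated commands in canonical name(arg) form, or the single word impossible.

key: cell and facing (now W) both changed — the 2 commands mix motion and turning
t0: (3, 7) facing up
t=1 move(1) ⇒ (3, 8) facing up
t=2 turn(left) ⇒ (3, 8) facing left
uniquely the one of 81 2-step routes that fits.

move(1), turn(left)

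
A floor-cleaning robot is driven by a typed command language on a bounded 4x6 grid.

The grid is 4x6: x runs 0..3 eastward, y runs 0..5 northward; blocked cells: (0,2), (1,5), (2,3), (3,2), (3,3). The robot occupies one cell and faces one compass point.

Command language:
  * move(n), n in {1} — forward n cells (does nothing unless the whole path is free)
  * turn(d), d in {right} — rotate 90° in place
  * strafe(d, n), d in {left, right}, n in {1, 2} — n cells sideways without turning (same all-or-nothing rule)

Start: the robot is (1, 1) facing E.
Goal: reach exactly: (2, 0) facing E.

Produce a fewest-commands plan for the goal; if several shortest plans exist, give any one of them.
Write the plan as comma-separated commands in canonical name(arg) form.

start: (1, 1) facing E
t=1 move(1) ⇒ (2, 1) facing E
t=2 strafe(right, 1) ⇒ (2, 0) facing E
minimal: 2 command(s), checked below 2.

move(1), strafe(right, 1)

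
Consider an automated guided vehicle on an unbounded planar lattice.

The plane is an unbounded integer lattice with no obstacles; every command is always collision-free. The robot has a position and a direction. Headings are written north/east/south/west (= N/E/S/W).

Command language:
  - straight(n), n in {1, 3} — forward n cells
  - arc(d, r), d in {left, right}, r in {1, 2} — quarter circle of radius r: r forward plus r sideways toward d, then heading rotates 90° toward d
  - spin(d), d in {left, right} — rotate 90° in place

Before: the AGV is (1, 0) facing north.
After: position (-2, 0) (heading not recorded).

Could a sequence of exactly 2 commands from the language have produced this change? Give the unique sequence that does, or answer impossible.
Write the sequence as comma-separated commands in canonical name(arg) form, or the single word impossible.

spin(left), straight(3)

key: order matters: swapping spin(left) and straight(3) lands elsewhere
start: (1, 0) facing north
[1] after spin(left): (1, 0) facing west
[2] after straight(3): (-2, 0) facing west
no rival 2-sequence matches.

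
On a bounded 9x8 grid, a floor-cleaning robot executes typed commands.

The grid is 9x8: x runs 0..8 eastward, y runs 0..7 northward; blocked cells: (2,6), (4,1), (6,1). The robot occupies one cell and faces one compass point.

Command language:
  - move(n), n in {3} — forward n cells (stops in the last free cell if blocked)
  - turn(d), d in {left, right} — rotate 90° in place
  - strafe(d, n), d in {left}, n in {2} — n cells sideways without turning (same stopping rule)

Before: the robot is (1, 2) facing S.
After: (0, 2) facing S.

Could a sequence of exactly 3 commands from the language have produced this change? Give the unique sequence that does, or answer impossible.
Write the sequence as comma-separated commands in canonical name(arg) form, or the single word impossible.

turn(right), move(3), turn(left)

key: still facing S at the end — net rotation zero over 3 steps
begin: (1, 2) facing S
t=1 turn(right) ⇒ (1, 2) facing W
t=2 move(3) ⇒ (0, 2) facing W
t=3 turn(left) ⇒ (0, 2) facing S
no other 3-command option fits: unique.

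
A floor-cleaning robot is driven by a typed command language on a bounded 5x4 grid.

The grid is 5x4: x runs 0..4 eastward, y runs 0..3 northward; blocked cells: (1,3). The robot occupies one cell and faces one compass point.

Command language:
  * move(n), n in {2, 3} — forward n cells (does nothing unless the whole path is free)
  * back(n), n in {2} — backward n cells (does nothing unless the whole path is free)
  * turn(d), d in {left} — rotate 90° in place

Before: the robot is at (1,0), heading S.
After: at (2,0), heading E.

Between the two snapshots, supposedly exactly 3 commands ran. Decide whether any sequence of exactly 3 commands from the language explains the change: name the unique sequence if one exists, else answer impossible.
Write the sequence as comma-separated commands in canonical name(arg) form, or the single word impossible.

turn(left), move(3), back(2)

key: running back(2) before turn(left) would end elsewhere — order is forced
start: at (1,0), heading S
1. turn(left) → at (1,0), heading E
2. move(3) → at (4,0), heading E
3. back(2) → at (2,0), heading E
no other 3-command option fits: unique.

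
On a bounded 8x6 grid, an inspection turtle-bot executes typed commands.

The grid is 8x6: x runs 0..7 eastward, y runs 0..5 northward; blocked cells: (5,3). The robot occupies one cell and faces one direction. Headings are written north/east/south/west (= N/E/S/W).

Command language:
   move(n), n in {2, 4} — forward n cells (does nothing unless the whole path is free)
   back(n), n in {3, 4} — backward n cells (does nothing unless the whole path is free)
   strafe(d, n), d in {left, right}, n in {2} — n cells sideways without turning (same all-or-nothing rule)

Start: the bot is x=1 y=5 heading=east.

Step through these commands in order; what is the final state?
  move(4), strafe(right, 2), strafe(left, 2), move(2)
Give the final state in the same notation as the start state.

start: x=1 y=5 heading=east
[1] after move(4): x=5 y=5 heading=east
[2] after strafe(right, 2): x=5 y=5 heading=east
[3] after strafe(left, 2): x=5 y=5 heading=east
[4] after move(2): x=7 y=5 heading=east

x=7 y=5 heading=east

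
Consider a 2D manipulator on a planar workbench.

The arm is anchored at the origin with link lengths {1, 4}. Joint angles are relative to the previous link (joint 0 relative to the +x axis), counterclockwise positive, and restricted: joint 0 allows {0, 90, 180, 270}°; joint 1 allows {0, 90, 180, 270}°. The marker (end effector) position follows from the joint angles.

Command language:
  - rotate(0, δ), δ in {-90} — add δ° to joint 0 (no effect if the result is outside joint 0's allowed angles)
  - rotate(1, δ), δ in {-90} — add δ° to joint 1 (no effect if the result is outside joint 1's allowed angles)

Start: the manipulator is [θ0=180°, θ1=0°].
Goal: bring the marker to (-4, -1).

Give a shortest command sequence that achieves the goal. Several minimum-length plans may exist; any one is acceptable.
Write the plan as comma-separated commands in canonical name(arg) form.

start: [θ0=180°, θ1=0°]
[1] after rotate(1, -90): [θ0=180°, θ1=270°]
[2] after rotate(0, -90): [θ0=90°, θ1=270°]
[3] after rotate(0, -90): [θ0=0°, θ1=270°]
[4] after rotate(0, -90): [θ0=270°, θ1=270°]
shorter routes all fall short; 4 is best.

rotate(1, -90), rotate(0, -90), rotate(0, -90), rotate(0, -90)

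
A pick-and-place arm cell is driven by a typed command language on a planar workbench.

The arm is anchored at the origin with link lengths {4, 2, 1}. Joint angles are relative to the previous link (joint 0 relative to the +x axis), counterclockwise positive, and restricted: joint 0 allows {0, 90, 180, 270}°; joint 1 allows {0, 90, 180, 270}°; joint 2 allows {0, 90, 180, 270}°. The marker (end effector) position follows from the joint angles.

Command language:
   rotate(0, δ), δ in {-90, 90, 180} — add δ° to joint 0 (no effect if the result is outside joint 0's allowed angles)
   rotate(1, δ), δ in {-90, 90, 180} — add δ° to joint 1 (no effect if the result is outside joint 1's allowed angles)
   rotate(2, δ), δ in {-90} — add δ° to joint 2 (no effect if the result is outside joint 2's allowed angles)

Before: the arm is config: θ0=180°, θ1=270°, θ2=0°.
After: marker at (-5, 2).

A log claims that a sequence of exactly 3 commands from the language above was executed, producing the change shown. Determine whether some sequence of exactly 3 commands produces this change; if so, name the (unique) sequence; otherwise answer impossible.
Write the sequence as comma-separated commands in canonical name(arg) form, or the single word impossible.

rotate(2, -90), rotate(2, -90), rotate(2, -90)

t0: config: θ0=180°, θ1=270°, θ2=0°
t=1 rotate(2, -90) ⇒ config: θ0=180°, θ1=270°, θ2=270°
t=2 rotate(2, -90) ⇒ config: θ0=180°, θ1=270°, θ2=180°
t=3 rotate(2, -90) ⇒ config: θ0=180°, θ1=270°, θ2=90°
no rival 3-sequence matches.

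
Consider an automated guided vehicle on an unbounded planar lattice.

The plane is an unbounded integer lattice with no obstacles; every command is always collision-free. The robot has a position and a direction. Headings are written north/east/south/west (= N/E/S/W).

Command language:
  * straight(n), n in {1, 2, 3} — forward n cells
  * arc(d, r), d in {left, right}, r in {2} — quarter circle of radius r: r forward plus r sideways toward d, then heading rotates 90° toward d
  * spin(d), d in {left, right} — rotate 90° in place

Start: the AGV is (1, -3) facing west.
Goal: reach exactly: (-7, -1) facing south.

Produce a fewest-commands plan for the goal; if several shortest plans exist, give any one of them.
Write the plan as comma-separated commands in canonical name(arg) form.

straight(2), arc(right, 2), arc(left, 2), arc(left, 2)

t0: (1, -3) facing west
1. straight(2) → (-1, -3) facing west
2. arc(right, 2) → (-3, -1) facing north
3. arc(left, 2) → (-5, 1) facing west
4. arc(left, 2) → (-7, -1) facing south
nothing shorter than 4 reaches the goal.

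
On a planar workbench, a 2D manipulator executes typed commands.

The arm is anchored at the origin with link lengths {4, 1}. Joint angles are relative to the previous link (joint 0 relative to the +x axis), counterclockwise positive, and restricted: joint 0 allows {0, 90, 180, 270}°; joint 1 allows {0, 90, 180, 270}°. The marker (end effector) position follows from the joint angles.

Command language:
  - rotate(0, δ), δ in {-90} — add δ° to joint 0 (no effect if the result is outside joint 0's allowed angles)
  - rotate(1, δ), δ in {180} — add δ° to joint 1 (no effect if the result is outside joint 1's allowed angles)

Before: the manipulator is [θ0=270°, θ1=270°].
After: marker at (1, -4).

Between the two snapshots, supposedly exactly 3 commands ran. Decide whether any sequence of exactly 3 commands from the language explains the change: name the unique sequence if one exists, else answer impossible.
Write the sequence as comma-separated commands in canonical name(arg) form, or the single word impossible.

rotate(1, 180), rotate(1, 180), rotate(1, 180)

begin: [θ0=270°, θ1=270°]
t=1 rotate(1, 180) ⇒ [θ0=270°, θ1=90°]
t=2 rotate(1, 180) ⇒ [θ0=270°, θ1=270°]
t=3 rotate(1, 180) ⇒ [θ0=270°, θ1=90°]
no rival 3-sequence matches.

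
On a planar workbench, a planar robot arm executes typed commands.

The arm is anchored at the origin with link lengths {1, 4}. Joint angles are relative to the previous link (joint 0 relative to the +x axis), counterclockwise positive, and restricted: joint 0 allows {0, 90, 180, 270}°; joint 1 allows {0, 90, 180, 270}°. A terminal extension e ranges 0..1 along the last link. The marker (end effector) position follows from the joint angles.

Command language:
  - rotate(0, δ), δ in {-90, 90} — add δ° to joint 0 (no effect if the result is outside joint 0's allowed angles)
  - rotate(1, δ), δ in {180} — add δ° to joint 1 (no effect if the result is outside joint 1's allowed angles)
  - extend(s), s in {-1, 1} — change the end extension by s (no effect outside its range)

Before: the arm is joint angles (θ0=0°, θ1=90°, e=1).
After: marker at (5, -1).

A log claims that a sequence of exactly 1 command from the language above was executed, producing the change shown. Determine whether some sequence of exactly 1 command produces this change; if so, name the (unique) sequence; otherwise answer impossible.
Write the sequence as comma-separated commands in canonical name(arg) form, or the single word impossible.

from: joint angles (θ0=0°, θ1=90°, e=1)
1. rotate(0, -90) → joint angles (θ0=270°, θ1=90°, e=1)
no rival 1-sequence matches.

rotate(0, -90)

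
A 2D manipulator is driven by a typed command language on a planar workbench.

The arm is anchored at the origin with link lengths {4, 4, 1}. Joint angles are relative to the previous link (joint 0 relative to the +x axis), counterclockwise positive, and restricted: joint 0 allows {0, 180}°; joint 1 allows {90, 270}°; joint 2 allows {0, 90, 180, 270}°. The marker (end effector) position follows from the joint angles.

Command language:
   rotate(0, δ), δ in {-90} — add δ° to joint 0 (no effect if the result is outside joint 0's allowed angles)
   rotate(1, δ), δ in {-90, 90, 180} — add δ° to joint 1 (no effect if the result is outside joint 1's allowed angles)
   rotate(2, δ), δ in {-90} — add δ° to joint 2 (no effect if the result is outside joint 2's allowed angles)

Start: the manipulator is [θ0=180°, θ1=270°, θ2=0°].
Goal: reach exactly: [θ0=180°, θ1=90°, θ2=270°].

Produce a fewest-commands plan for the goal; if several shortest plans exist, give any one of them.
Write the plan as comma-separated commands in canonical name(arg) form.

rotate(1, 180), rotate(2, -90)

from: [θ0=180°, θ1=270°, θ2=0°]
t=1 rotate(1, 180) ⇒ [θ0=180°, θ1=90°, θ2=0°]
t=2 rotate(2, -90) ⇒ [θ0=180°, θ1=90°, θ2=270°]
minimal: 2 command(s), checked below 2.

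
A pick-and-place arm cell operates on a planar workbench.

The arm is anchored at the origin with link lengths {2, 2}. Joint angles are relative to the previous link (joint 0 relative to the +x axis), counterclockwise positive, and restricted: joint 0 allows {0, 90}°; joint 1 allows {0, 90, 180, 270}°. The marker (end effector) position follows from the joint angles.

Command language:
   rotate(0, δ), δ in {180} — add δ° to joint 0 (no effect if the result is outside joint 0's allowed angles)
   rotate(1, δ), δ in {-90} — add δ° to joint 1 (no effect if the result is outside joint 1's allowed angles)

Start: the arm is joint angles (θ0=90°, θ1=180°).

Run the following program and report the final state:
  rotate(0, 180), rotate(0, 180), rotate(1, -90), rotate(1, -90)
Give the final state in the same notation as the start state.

joint angles (θ0=90°, θ1=0°)

initial: joint angles (θ0=90°, θ1=180°)
step 1 (rotate(0, 180)): joint angles (θ0=90°, θ1=180°)
step 2 (rotate(0, 180)): joint angles (θ0=90°, θ1=180°)
step 3 (rotate(1, -90)): joint angles (θ0=90°, θ1=90°)
step 4 (rotate(1, -90)): joint angles (θ0=90°, θ1=0°)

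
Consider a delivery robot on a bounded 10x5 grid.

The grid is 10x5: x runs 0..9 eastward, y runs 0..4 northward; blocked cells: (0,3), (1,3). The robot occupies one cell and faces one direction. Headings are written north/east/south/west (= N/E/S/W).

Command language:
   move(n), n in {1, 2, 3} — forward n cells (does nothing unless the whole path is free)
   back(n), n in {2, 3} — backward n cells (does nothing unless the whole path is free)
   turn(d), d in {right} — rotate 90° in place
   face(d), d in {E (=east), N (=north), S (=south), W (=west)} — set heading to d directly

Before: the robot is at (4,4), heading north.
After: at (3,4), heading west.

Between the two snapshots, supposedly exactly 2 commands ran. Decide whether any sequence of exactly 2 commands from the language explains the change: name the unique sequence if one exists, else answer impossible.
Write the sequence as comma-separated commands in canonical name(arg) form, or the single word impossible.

face(W), move(1)

key: running move(1) before face(W) would end elsewhere — order is forced
t0: at (4,4), heading north
step 1 (face(W)): at (4,4), heading west
step 2 (move(1)): at (3,4), heading west
uniquely the one of 100 2-step routes that fits.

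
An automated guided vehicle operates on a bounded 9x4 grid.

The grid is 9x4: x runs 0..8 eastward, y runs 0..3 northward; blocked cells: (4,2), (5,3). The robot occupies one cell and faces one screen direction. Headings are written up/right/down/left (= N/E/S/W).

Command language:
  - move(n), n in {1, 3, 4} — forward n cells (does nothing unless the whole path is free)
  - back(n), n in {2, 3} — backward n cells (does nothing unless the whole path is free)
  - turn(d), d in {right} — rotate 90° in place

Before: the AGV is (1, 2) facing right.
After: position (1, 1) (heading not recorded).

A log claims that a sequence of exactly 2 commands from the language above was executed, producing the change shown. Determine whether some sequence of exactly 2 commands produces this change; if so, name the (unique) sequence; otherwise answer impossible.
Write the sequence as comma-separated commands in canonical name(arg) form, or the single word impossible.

turn(right), move(1)

key: order matters: swapping turn(right) and move(1) lands elsewhere
start: (1, 2) facing right
step 1 (turn(right)): (1, 2) facing down
step 2 (move(1)): (1, 1) facing down
uniquely the one of 36 2-step routes that fits.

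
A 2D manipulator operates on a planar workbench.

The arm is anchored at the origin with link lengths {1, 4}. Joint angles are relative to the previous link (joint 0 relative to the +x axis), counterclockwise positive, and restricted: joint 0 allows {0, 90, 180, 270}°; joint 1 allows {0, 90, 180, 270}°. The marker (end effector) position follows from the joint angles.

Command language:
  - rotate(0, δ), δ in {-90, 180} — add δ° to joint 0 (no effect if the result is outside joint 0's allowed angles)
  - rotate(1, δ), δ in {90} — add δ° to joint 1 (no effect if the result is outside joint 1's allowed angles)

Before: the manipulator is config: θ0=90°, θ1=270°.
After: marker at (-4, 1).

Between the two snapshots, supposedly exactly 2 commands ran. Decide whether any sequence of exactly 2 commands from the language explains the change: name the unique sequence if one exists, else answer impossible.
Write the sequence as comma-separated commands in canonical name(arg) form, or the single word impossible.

begin: config: θ0=90°, θ1=270°
step 1 (rotate(1, 90)): config: θ0=90°, θ1=0°
step 2 (rotate(1, 90)): config: θ0=90°, θ1=90°
all 9 alternatives checked — unique.

rotate(1, 90), rotate(1, 90)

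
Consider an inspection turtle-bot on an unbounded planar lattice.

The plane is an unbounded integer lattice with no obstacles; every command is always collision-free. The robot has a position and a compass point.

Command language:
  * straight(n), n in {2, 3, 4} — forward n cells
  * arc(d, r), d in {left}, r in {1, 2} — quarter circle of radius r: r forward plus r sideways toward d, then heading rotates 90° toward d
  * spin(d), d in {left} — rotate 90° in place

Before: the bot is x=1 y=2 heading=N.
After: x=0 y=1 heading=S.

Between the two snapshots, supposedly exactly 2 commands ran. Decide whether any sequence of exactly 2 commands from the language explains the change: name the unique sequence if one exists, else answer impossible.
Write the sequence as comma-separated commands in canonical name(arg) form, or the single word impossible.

spin(left), arc(left, 1)

key: running arc(left, 1) before spin(left) would end elsewhere — order is forced
start: x=1 y=2 heading=N
1. spin(left) → x=1 y=2 heading=W
2. arc(left, 1) → x=0 y=1 heading=S
no other 2-command option fits: unique.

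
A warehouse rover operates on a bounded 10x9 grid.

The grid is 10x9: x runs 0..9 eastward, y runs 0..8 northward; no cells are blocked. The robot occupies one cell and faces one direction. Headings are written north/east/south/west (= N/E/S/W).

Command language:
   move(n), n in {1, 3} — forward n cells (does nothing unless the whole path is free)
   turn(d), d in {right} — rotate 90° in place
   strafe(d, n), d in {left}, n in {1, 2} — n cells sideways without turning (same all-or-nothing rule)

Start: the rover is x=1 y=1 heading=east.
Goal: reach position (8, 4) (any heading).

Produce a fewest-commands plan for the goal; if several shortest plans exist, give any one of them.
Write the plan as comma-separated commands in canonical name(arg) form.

move(3), move(3), strafe(left, 2), strafe(left, 1), move(1)

t0: x=1 y=1 heading=east
[1] after move(3): x=4 y=1 heading=east
[2] after move(3): x=7 y=1 heading=east
[3] after strafe(left, 2): x=7 y=3 heading=east
[4] after strafe(left, 1): x=7 y=4 heading=east
[5] after move(1): x=8 y=4 heading=east
no 4-step plan works, so 5 is optimal.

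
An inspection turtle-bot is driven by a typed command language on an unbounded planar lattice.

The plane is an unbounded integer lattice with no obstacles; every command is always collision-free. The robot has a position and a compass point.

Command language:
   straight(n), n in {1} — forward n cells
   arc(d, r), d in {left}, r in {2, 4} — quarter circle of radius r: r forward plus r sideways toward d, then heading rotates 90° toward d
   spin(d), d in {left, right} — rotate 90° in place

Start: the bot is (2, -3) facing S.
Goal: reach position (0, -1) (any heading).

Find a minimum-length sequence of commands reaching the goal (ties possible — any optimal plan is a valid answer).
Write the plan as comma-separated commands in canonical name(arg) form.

start: (2, -3) facing S
[1] after arc(left, 2): (4, -5) facing E
[2] after spin(left): (4, -5) facing N
[3] after arc(left, 4): (0, -1) facing W
no 2-step plan works, so 3 is optimal.

arc(left, 2), spin(left), arc(left, 4)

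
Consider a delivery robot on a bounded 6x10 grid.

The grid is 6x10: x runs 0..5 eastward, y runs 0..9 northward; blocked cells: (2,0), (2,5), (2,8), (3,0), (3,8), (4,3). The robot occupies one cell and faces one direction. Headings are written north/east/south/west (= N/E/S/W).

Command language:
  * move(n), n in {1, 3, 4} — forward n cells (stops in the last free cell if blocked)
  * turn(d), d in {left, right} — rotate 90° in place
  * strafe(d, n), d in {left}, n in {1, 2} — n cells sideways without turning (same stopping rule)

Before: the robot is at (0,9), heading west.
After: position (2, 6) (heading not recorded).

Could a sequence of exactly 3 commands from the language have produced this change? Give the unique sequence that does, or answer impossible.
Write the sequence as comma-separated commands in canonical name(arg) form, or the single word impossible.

turn(left), move(3), strafe(left, 2)

key: order matters: swapping turn(left) and strafe(left, 2) lands elsewhere
start: at (0,9), heading west
step 1 (turn(left)): at (0,9), heading south
step 2 (move(3)): at (0,6), heading south
step 3 (strafe(left, 2)): at (2,6), heading south
no other 3-command option fits: unique.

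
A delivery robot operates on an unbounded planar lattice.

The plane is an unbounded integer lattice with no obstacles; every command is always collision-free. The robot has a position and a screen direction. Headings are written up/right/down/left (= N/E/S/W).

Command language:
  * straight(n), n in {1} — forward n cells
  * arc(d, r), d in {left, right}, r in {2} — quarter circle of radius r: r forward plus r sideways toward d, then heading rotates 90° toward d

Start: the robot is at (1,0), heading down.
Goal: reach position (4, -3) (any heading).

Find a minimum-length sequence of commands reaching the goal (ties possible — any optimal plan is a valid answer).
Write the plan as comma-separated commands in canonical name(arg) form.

straight(1), arc(left, 2), straight(1)

from: at (1,0), heading down
step 1 (straight(1)): at (1,-1), heading down
step 2 (arc(left, 2)): at (3,-3), heading right
step 3 (straight(1)): at (4,-3), heading right
shorter routes all fall short; 3 is best.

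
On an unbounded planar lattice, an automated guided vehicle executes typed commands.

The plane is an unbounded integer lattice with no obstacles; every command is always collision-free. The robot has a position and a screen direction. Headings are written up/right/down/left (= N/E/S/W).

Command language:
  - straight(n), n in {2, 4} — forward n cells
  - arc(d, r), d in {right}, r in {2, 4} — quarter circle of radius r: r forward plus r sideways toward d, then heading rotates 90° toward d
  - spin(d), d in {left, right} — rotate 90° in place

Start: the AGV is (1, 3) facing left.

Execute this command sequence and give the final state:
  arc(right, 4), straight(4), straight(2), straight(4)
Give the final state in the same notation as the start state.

t0: (1, 3) facing left
step 1 (arc(right, 4)): (-3, 7) facing up
step 2 (straight(4)): (-3, 11) facing up
step 3 (straight(2)): (-3, 13) facing up
step 4 (straight(4)): (-3, 17) facing up

(-3, 17) facing up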